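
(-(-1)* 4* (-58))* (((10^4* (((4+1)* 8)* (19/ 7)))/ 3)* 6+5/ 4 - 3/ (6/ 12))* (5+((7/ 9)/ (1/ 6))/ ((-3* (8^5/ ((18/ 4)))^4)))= -2518851632.86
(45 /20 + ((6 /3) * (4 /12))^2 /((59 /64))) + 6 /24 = 3167 /1062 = 2.98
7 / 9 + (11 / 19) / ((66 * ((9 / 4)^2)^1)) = 3599 / 4617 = 0.78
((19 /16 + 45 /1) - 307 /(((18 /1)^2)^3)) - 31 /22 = 16753142707 /374134464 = 44.78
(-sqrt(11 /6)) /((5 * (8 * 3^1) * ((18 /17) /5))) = -17 * sqrt(66) /2592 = -0.05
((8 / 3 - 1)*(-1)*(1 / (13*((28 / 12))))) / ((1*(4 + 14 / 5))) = -25 / 3094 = -0.01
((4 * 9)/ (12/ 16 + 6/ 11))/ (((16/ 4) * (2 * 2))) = 33/ 19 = 1.74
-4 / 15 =-0.27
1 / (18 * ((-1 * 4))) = -1 / 72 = -0.01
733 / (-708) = -733 / 708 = -1.04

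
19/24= 0.79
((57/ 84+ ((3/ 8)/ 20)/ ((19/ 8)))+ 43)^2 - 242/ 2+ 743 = 4476214409/ 1768900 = 2530.51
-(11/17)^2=-121/289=-0.42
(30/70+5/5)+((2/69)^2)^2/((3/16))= 680015422/476009541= 1.43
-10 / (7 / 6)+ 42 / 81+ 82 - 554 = -90730 / 189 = -480.05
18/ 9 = 2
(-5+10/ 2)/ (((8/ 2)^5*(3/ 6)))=0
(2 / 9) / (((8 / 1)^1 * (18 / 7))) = 7 / 648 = 0.01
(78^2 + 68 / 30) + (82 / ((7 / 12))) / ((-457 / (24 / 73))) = 6086.17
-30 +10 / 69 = -2060 / 69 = -29.86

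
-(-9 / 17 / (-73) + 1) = -1250 / 1241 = -1.01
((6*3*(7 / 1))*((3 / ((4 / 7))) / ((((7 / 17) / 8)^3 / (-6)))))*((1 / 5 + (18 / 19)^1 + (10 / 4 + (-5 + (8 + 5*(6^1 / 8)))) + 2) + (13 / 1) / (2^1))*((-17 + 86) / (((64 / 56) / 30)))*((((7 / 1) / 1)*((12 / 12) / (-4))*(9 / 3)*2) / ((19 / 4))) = 795035138756544 / 361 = 2202313403757.74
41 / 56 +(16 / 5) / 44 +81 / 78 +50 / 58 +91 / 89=385250427 / 103343240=3.73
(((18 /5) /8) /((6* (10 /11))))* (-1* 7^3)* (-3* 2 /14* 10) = 121.28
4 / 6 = 2 / 3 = 0.67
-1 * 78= -78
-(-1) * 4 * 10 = 40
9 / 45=1 / 5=0.20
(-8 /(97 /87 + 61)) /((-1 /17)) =2958 /1351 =2.19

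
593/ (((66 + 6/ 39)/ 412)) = 3693.15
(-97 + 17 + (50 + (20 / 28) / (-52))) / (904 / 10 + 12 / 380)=-1037875 / 3127124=-0.33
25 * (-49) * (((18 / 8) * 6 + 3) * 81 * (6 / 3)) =-3274425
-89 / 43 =-2.07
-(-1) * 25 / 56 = 25 / 56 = 0.45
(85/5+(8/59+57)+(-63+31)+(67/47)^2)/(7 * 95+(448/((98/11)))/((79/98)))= 0.06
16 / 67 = 0.24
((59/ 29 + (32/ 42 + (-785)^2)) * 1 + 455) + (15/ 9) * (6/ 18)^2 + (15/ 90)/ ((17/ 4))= 57460673828/ 93177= 616683.02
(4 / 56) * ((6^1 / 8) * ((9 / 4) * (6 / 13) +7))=627 / 1456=0.43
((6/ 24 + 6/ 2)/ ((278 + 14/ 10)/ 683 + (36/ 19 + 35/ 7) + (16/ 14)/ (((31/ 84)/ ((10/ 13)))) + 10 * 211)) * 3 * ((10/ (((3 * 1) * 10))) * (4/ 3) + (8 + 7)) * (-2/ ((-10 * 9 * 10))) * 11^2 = 1143464993957/ 59861091499920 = 0.02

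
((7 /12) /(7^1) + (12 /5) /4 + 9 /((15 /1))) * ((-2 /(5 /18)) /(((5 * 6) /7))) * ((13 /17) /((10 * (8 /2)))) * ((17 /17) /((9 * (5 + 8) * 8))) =-539 /12240000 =-0.00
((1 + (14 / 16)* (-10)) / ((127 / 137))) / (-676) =0.01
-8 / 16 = -1 / 2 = -0.50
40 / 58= 0.69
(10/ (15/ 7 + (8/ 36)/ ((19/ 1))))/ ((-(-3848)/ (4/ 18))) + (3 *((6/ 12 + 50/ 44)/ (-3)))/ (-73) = 45191959/ 1992241394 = 0.02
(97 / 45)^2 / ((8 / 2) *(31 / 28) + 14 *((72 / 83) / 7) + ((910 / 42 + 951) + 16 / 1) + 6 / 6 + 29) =5466629 / 1205738325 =0.00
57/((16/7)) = 399/16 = 24.94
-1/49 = -0.02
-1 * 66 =-66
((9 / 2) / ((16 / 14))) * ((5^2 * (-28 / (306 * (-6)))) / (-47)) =-1225 / 38352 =-0.03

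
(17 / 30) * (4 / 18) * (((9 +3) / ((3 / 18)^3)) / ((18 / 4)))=1088 / 15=72.53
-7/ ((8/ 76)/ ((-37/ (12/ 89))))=437969/ 24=18248.71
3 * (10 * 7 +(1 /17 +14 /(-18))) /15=2120 /153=13.86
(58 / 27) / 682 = 29 / 9207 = 0.00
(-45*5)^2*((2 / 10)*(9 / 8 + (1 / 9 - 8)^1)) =-547875 / 8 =-68484.38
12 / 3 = 4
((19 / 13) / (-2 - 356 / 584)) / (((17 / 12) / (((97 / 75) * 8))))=-8610496 / 2105025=-4.09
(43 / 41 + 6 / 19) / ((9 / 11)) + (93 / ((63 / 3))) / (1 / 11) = 50.38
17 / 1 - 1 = 16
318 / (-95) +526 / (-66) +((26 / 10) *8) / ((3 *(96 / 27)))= -9.37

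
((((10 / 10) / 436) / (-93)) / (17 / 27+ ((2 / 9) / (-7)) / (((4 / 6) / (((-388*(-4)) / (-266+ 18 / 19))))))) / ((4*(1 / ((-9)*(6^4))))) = 57822093 / 730435051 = 0.08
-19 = -19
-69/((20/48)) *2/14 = -828/35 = -23.66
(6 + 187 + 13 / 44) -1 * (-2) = 195.30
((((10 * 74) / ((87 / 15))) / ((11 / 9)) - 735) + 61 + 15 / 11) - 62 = -201049 / 319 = -630.25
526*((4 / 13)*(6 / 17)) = 12624 / 221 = 57.12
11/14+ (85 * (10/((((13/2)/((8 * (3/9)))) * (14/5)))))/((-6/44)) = -1494713/1638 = -912.52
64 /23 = 2.78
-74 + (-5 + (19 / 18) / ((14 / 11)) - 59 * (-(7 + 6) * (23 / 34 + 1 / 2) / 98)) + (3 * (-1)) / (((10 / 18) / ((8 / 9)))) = -11060017 / 149940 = -73.76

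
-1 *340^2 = -115600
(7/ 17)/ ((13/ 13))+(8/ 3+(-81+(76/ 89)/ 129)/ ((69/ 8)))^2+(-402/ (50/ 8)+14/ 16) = -38028797051324273/ 2133715599851400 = -17.82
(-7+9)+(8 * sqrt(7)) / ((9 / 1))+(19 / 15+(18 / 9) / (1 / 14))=8 * sqrt(7) / 9+469 / 15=33.62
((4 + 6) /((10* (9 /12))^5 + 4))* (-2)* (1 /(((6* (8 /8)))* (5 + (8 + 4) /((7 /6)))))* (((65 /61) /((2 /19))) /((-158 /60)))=13832000 /391624810399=0.00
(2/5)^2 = 4/25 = 0.16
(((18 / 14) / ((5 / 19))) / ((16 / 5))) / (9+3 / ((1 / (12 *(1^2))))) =19 / 560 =0.03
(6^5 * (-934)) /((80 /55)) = -4993164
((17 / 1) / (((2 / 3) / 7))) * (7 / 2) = 2499 / 4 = 624.75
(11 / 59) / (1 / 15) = 165 / 59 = 2.80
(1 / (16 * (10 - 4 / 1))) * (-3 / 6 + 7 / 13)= 1 / 2496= 0.00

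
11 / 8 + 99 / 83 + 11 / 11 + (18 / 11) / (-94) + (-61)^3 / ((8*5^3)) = -4793816033 / 21455500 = -223.43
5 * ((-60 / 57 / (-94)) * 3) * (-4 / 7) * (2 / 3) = -400 / 6251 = -0.06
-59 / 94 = -0.63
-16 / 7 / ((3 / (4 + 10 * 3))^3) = -628864 / 189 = -3327.32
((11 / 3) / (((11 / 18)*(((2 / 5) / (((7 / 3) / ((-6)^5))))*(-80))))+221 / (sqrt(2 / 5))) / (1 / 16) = 7 / 7776+1768*sqrt(10) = 5590.91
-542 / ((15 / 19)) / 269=-10298 / 4035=-2.55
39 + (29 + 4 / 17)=1160 / 17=68.24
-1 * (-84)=84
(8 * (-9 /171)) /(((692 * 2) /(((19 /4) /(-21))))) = 1 /14532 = 0.00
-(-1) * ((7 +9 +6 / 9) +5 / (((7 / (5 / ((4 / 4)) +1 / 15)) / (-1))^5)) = 40007193374 / 2552563125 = 15.67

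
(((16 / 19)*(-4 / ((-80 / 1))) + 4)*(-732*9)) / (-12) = 2219.12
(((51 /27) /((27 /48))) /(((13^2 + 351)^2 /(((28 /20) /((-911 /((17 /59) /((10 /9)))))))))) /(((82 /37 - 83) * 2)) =10693 /349082017830000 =0.00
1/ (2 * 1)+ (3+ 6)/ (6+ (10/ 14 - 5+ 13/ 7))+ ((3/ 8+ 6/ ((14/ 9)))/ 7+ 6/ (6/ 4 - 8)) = 344173/ 127400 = 2.70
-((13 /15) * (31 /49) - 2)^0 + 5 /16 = -11 /16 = -0.69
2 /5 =0.40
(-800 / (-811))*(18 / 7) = 14400 / 5677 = 2.54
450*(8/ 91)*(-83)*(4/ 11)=-1194.01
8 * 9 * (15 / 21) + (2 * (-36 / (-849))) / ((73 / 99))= 7453872 / 144613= 51.54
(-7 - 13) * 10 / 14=-100 / 7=-14.29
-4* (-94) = 376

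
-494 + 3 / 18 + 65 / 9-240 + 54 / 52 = -84892 / 117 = -725.57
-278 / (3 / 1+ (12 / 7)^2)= -13622 / 291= -46.81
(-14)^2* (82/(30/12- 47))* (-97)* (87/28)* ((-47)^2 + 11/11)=21410418120/89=240566495.73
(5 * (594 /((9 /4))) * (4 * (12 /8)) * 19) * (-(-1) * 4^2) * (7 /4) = 4213440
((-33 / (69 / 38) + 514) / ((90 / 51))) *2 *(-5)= -193868 / 69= -2809.68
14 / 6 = 7 / 3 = 2.33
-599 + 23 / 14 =-8363 / 14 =-597.36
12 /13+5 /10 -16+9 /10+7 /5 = -12.28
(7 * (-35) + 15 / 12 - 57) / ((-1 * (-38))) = -1203 / 152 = -7.91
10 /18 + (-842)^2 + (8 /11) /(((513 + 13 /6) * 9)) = 216949534729 /306009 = 708964.56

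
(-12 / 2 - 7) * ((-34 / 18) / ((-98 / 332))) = -83.19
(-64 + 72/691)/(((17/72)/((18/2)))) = -28610496/11747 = -2435.56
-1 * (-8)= 8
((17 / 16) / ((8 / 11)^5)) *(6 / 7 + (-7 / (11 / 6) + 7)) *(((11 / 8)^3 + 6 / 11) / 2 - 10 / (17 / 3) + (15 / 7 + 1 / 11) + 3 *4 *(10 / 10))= 7791021577075 / 26306674688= 296.16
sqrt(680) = 2 * sqrt(170) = 26.08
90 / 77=1.17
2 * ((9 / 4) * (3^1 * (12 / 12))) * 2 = 27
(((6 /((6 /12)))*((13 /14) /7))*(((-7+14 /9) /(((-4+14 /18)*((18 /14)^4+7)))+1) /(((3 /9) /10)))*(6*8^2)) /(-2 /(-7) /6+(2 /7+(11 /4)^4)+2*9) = 68605789224960 /240755430223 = 284.96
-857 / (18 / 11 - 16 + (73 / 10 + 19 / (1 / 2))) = -94270 / 3403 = -27.70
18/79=0.23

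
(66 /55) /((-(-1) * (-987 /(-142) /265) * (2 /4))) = 30104 /329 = 91.50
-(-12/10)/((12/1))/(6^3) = 1/2160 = 0.00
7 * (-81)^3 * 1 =-3720087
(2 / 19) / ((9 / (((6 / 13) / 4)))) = 1 / 741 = 0.00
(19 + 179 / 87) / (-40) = -229 / 435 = -0.53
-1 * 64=-64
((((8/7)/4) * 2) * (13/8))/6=13/84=0.15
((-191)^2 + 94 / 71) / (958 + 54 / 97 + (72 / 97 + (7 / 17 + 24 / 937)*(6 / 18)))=12006663668055 / 315761972333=38.02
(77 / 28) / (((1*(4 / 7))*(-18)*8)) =-77 / 2304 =-0.03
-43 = -43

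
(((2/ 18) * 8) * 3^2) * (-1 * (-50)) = 400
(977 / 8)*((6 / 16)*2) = 2931 / 32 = 91.59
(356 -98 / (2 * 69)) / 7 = 24515 / 483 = 50.76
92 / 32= 23 / 8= 2.88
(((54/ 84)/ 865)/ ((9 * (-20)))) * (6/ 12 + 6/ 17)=-29/ 8234800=-0.00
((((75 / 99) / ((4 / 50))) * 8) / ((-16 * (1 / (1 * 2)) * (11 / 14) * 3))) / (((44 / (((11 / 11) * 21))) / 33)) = -30625 / 484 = -63.27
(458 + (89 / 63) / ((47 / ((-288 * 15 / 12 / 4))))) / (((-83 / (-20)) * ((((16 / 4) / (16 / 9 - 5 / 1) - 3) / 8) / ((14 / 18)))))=-695034880 / 4318407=-160.95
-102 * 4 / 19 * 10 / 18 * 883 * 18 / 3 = -1200880 / 19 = -63204.21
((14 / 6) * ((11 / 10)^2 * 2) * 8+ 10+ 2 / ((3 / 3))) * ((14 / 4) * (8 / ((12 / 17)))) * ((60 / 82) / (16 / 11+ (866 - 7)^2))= 11225984 / 4991774805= 0.00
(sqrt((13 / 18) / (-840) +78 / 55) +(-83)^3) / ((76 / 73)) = -41740451 / 76 +73 *sqrt(272266995) / 1053360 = -549215.32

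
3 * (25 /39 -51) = -1964 /13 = -151.08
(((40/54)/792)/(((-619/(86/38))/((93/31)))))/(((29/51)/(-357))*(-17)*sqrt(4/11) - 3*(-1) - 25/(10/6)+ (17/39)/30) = 12539208500*sqrt(11)/35665401263888988801+ 2775151349425/3242309205808089891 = 0.00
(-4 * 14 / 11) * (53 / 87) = -2968 / 957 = -3.10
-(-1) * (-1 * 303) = -303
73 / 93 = 0.78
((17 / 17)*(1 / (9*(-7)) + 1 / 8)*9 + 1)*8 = 111 / 7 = 15.86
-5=-5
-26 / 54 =-13 / 27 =-0.48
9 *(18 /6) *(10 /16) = 135 /8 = 16.88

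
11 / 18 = 0.61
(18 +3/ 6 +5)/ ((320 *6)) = 47/ 3840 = 0.01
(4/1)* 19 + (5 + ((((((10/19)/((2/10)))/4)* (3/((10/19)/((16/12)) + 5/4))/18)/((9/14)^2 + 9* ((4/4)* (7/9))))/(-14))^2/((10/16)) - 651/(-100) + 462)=5220587065427/9500440500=549.51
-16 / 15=-1.07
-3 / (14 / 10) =-15 / 7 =-2.14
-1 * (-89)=89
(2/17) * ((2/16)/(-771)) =-0.00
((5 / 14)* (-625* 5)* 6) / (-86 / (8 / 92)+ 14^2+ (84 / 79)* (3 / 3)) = 8.46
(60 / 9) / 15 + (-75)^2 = 50629 / 9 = 5625.44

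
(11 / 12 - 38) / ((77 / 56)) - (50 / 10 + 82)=-3761 / 33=-113.97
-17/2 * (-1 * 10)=85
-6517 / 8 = -814.62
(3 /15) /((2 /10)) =1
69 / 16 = 4.31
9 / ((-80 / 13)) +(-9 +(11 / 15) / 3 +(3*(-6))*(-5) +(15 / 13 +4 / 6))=763799 / 9360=81.60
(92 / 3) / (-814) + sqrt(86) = -46 / 1221 + sqrt(86) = 9.24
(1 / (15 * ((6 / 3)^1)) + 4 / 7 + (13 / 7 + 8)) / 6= 2197 / 1260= 1.74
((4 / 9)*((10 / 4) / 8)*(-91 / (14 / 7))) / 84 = -65 / 864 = -0.08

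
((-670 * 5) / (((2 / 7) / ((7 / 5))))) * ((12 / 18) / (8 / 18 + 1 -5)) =49245 / 16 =3077.81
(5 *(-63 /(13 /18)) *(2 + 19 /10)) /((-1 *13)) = 1701 /13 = 130.85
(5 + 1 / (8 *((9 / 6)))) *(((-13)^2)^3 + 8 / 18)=2649918385 / 108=24536281.34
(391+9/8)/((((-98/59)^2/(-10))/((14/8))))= -54599485/21952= -2487.22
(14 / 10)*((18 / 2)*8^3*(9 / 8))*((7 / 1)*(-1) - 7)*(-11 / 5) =5588352 / 25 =223534.08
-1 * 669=-669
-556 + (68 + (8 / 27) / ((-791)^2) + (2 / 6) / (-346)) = -2852420236537 / 5845111902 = -488.00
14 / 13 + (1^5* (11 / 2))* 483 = 69097 / 26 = 2657.58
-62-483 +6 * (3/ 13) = -7067/ 13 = -543.62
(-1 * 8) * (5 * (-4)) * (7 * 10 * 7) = 78400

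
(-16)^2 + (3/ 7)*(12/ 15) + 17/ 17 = 9007/ 35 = 257.34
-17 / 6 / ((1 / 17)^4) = -1419857 / 6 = -236642.83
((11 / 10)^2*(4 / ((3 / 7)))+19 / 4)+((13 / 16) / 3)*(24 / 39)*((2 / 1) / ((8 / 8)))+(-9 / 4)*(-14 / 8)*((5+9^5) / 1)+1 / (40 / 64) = 232543.10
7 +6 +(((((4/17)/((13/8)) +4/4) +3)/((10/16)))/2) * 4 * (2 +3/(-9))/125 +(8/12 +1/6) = 2322187/165750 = 14.01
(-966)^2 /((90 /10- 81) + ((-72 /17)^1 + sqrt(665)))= -20559292992 /1487431- 269682084 * sqrt(665) /1487431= -18497.49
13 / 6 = 2.17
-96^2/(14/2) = -9216/7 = -1316.57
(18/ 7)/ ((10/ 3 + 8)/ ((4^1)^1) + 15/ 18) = 54/ 77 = 0.70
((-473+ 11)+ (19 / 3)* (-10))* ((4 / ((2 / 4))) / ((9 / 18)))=-25216 / 3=-8405.33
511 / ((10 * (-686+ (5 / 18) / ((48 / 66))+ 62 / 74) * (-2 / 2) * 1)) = 1361304 / 18242545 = 0.07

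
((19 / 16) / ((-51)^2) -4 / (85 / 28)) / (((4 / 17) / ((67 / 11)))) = -18363427 / 538560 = -34.10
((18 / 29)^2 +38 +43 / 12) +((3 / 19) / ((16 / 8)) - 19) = 4419319 / 191748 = 23.05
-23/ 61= -0.38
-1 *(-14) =14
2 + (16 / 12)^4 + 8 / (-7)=2278 / 567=4.02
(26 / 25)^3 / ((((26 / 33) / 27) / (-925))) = -22285692 / 625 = -35657.11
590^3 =205379000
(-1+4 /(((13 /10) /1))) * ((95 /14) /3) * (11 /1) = 9405 /182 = 51.68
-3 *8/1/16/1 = -3/2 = -1.50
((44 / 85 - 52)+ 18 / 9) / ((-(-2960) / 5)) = -2103 / 25160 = -0.08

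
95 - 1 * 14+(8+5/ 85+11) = 1701/ 17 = 100.06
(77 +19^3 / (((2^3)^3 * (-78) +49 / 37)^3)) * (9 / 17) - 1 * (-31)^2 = -50466532356765791566171 / 54840900668944342879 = -920.24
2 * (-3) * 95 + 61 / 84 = -47819 / 84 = -569.27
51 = 51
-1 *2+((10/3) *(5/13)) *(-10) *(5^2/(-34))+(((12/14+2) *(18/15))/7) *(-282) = -4245908/32487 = -130.70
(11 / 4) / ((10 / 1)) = 11 / 40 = 0.28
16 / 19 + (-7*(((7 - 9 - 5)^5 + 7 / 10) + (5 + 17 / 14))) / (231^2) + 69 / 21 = 10699064 / 1689765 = 6.33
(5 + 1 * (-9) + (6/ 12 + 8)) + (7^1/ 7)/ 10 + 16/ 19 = 517/ 95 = 5.44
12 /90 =2 /15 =0.13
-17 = -17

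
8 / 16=1 / 2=0.50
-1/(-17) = 1/17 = 0.06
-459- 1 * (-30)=-429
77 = 77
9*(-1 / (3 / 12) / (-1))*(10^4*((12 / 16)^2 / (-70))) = -20250 / 7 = -2892.86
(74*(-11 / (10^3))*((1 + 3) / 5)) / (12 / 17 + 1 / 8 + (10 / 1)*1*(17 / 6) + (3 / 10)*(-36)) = -166056 / 4682875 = -0.04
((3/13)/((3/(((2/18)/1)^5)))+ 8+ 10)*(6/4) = 13817467/511758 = 27.00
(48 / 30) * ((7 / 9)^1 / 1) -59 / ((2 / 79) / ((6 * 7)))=-4404589 / 45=-97879.76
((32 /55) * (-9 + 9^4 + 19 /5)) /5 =1048928 /1375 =762.86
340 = 340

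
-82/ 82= -1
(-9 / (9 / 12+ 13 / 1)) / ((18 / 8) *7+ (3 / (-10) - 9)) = -48 / 473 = -0.10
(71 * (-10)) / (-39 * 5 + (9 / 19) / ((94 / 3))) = 3.64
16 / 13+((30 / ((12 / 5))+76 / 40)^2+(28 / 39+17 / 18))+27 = 1387931 / 5850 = 237.25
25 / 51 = 0.49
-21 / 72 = -7 / 24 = -0.29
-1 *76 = -76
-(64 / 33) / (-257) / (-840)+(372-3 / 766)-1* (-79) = 307636522687 / 682126830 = 451.00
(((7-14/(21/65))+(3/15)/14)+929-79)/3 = 170873/630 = 271.23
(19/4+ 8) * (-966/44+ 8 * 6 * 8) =406215/88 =4616.08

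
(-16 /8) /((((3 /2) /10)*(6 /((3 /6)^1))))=-10 /9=-1.11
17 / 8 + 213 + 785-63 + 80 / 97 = 727849 / 776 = 937.95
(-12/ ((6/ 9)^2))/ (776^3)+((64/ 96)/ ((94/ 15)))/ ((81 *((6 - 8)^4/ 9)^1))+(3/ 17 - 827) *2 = -5556701675444173/ 3360272150016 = -1653.65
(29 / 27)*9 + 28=113 / 3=37.67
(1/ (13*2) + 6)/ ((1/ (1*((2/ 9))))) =157/ 117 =1.34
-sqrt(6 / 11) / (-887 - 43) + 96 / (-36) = -8 / 3 + sqrt(66) / 10230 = -2.67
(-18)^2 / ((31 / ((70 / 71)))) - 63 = -115983 / 2201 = -52.70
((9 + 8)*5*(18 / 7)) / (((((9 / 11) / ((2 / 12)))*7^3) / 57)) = 17765 / 2401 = 7.40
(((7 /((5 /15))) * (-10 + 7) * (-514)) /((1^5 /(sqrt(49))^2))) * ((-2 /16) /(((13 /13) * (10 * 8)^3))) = -793359 /2048000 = -0.39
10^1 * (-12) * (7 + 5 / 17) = -14880 / 17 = -875.29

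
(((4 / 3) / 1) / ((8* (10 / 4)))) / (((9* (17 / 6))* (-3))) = -2 / 2295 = -0.00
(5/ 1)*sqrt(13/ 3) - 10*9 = -90 + 5*sqrt(39)/ 3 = -79.59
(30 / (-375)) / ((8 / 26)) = -13 / 50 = -0.26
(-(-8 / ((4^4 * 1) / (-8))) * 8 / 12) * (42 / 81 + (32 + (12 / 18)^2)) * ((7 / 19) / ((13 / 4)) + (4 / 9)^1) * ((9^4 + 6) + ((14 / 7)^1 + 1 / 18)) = -32623243700 / 1620567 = -20130.76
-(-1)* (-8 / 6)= -4 / 3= -1.33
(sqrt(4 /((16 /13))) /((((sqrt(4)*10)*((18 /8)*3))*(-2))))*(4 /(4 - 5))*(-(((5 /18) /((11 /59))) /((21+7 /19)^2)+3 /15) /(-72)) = 33170003*sqrt(13) /1586183860800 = 0.00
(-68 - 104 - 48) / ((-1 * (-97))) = -220 / 97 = -2.27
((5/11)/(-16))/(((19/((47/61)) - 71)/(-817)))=-191995/383328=-0.50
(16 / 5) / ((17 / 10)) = 32 / 17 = 1.88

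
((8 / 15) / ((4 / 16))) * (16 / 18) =256 / 135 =1.90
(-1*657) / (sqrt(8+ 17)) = -657 / 5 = -131.40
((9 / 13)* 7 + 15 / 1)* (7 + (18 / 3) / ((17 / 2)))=33798 / 221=152.93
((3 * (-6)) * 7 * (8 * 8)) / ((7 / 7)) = -8064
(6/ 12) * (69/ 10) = 69/ 20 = 3.45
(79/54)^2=6241/2916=2.14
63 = 63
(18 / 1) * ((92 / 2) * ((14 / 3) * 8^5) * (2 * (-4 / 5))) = -202584883.20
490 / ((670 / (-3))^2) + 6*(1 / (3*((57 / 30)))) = 906179 / 852910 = 1.06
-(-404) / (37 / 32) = 12928 / 37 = 349.41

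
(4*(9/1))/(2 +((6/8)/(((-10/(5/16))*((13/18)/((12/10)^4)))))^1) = 1170000/62813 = 18.63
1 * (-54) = -54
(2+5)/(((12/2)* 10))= 7/60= 0.12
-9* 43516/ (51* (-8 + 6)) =65274/ 17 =3839.65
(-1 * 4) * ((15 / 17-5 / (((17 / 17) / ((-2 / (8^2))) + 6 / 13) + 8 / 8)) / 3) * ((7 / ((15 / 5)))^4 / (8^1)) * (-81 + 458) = -3195274810 / 1640007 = -1948.33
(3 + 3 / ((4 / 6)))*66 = 495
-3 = -3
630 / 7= 90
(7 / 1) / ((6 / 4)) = 14 / 3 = 4.67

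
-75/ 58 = -1.29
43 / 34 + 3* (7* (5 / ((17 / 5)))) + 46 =2657 / 34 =78.15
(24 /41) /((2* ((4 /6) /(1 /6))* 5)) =0.01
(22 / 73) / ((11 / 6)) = 12 / 73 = 0.16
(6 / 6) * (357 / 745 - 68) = -50303 / 745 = -67.52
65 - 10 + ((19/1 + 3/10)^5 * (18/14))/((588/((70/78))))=270587984193/50960000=5309.81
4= 4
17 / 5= 3.40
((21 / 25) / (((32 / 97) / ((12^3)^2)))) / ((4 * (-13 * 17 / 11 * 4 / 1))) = -130677624 / 5525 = -23652.06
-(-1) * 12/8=3/2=1.50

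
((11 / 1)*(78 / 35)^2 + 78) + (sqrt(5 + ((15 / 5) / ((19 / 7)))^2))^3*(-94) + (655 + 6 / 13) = 12550387 / 15925 - 211124*sqrt(2246) / 6859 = -670.66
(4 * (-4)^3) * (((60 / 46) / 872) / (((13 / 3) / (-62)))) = 5.48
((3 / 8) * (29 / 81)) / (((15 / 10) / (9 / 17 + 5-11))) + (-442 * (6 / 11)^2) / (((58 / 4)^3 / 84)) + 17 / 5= -19316781047 / 27090813420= -0.71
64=64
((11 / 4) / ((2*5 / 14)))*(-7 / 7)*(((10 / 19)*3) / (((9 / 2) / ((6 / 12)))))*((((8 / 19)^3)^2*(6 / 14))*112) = -161480704 / 893871739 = -0.18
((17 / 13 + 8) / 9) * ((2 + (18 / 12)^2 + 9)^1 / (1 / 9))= 6413 / 52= 123.33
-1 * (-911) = 911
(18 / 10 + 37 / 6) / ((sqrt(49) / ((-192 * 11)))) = -84128 / 35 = -2403.66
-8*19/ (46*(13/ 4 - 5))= 304/ 161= 1.89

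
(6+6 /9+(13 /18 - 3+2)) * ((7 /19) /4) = 805 /1368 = 0.59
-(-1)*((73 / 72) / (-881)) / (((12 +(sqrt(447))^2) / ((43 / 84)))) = -3139 / 2445684192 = -0.00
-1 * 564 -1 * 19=-583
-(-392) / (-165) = -392 / 165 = -2.38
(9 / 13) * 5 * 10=450 / 13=34.62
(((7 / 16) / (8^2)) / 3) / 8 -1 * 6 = -147449 / 24576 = -6.00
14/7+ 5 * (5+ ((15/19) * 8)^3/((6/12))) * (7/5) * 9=219902303/6859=32060.40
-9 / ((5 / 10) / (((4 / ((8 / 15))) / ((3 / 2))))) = -90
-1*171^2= -29241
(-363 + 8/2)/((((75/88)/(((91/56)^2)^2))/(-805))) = 18158769629/7680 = 2364423.13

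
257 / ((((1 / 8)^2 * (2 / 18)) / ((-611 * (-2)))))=180895104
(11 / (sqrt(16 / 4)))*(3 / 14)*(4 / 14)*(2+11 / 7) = 825 / 686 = 1.20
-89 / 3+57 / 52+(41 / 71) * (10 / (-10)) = -322843 / 11076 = -29.15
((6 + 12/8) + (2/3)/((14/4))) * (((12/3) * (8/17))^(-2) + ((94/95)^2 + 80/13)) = 15144615869/265574400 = 57.03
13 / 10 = 1.30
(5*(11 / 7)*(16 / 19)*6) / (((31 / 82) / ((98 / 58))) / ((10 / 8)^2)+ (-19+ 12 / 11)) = -416724000 / 186489047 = -2.23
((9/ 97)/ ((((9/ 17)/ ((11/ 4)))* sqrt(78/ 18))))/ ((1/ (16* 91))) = 5236* sqrt(39)/ 97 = 337.10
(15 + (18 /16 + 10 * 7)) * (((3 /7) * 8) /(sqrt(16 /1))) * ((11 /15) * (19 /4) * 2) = 514.29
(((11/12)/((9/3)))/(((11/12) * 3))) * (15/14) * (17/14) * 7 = 85/84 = 1.01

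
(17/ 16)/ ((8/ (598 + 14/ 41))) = 104261/ 1312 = 79.47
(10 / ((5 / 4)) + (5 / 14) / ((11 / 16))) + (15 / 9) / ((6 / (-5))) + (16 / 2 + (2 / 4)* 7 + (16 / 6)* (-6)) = 1823 / 693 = 2.63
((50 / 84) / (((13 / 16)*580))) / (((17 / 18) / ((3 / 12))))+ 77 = 3454466 / 44863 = 77.00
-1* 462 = -462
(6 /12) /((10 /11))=11 /20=0.55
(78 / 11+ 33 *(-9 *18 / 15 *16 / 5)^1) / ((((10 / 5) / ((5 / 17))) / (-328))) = 51115848 / 935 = 54669.36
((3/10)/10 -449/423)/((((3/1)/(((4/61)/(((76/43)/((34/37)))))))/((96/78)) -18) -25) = -255154088/7049094075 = -0.04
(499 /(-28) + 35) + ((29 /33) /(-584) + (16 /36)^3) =565970917 /32781672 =17.26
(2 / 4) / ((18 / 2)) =1 / 18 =0.06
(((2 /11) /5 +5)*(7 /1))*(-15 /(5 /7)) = -40719 /55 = -740.35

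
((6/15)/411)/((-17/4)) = -8/34935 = -0.00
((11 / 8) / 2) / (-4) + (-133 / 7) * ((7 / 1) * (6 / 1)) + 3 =-50891 / 64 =-795.17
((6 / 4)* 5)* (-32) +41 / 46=-10999 / 46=-239.11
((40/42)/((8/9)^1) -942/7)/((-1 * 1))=267/2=133.50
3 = 3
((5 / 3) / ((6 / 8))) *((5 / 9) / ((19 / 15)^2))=2500 / 3249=0.77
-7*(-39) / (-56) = -39 / 8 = -4.88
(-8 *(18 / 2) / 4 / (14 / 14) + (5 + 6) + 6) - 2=-3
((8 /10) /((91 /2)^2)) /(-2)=-8 /41405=-0.00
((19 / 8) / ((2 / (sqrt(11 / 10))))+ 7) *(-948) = -6636 - 4503 *sqrt(110) / 40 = -7816.70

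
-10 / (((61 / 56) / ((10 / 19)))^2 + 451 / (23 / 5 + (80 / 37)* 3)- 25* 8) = 918848000 / 14245490667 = 0.06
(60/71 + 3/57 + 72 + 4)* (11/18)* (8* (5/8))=5705425/24282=234.97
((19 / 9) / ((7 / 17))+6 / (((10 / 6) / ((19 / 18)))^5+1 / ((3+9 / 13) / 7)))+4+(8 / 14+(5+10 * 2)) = 3087237209930 / 87678675567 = 35.21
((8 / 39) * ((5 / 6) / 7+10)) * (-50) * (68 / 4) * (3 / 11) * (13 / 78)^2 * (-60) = 7225000 / 9009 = 801.98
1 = 1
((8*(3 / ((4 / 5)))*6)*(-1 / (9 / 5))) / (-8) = 25 / 2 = 12.50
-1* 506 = -506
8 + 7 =15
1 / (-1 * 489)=-1 / 489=-0.00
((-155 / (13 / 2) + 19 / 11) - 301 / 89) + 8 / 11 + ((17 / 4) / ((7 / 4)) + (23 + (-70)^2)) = 436594448 / 89089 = 4900.65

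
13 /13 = 1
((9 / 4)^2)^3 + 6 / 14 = 3732375 / 28672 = 130.17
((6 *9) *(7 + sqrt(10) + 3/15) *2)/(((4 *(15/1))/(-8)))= -2592/25 -72 *sqrt(10)/5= -149.22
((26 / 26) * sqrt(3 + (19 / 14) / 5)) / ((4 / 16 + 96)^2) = 8 * sqrt(16030) / 5187875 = 0.00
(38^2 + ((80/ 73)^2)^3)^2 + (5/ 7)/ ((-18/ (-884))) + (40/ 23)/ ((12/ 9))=69362699339871496184492932526464/ 33185067619364384872993929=2090178.03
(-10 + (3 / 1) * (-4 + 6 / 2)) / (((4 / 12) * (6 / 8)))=-52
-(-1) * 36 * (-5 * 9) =-1620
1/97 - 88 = -8535/97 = -87.99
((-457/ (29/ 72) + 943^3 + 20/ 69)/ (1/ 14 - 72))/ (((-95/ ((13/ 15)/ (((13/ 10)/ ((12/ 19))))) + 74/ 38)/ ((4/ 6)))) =53694716992352/ 1545298263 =34747.15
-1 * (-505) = 505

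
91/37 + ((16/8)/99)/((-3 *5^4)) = 16891801/6868125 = 2.46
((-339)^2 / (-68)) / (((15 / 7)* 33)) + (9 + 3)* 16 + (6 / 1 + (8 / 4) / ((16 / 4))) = 653007 / 3740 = 174.60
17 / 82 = 0.21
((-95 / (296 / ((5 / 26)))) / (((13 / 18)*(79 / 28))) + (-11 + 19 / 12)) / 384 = -56000081 / 2276292096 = -0.02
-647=-647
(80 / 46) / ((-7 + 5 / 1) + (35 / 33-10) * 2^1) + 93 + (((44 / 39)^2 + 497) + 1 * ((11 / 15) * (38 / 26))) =8494762141 / 14343030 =592.26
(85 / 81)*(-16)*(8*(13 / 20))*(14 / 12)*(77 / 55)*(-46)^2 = -366626624 / 1215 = -301750.31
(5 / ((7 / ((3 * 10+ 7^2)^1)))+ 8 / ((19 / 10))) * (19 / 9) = 8065 / 63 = 128.02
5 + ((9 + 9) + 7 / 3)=76 / 3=25.33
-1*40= -40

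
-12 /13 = -0.92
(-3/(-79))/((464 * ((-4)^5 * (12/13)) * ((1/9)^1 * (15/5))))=-39/150142976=-0.00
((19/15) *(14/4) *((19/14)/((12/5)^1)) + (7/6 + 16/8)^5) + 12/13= 321.86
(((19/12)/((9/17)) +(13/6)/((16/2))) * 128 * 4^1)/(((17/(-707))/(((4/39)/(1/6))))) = -255017728/5967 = -42738.01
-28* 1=-28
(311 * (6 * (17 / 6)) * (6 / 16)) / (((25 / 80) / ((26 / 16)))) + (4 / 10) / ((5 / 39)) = 1031277 / 100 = 10312.77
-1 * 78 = -78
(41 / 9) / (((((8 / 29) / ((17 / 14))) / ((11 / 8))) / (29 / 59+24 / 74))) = 22.49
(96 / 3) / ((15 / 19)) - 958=-13762 / 15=-917.47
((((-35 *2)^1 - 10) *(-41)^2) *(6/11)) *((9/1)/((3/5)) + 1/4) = -12304920/11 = -1118629.09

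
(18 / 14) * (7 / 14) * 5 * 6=135 / 7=19.29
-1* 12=-12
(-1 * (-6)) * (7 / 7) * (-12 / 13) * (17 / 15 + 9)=-56.12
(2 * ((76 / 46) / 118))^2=1444 / 1841449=0.00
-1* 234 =-234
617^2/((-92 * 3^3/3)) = -380689/828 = -459.77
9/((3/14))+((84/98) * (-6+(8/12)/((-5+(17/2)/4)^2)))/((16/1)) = 88201/2116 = 41.68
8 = 8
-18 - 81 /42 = -279 /14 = -19.93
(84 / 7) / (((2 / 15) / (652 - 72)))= 52200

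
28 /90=14 /45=0.31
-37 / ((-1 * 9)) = 37 / 9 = 4.11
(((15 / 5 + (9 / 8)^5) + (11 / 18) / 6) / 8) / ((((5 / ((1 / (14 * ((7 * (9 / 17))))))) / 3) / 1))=73756931 / 10404495360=0.01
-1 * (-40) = 40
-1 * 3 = -3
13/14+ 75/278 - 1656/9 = -177866/973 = -182.80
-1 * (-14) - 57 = -43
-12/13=-0.92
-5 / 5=-1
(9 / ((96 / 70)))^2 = 11025 / 256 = 43.07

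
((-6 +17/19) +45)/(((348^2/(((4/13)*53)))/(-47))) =-0.25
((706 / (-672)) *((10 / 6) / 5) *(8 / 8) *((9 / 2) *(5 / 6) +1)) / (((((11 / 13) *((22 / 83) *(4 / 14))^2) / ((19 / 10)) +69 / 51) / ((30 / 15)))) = -1358089544539 / 553335655968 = -2.45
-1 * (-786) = 786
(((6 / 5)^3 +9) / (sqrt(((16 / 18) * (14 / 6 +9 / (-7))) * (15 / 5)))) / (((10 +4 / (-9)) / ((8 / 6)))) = 12069 * sqrt(77) / 118250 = 0.90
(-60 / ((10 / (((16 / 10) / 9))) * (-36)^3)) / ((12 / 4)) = 1 / 131220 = 0.00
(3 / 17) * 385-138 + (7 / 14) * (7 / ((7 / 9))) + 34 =-1073 / 34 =-31.56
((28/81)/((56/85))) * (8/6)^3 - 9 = -16963/2187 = -7.76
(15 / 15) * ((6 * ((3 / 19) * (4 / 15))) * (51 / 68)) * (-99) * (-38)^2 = -135432 / 5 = -27086.40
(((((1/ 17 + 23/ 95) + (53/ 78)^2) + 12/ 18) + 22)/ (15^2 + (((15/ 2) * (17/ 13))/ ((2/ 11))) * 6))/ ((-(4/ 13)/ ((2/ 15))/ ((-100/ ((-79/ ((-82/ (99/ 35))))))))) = 0.68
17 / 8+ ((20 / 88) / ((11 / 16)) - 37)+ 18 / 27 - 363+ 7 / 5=-5742337 / 14520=-395.48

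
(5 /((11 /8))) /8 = 5 /11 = 0.45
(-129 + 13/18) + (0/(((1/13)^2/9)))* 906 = -2309/18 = -128.28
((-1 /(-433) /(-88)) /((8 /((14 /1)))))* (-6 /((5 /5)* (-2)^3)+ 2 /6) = -91 /1828992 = -0.00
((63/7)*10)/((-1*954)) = -5/53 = -0.09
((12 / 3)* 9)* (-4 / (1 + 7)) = -18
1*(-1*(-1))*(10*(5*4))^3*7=56000000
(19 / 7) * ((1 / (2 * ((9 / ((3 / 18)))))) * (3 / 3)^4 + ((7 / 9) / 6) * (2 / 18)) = 437 / 6804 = 0.06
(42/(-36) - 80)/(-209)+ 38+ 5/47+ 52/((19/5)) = 3075323/58938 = 52.18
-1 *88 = -88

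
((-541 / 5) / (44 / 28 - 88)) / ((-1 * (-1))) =3787 / 3025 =1.25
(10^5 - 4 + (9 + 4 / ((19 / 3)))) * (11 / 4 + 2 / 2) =28501605 / 76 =375021.12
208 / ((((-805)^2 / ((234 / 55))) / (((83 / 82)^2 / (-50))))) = -41912676 / 1497828784375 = -0.00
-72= -72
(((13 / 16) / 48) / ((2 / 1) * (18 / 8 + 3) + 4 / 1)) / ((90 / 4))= 13 / 250560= 0.00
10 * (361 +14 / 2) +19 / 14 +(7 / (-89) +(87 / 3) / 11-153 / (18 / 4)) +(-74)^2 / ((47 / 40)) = 5353371691 / 644182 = 8310.34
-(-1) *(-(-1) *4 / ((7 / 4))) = 16 / 7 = 2.29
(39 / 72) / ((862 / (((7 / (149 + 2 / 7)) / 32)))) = 637 / 691806720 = 0.00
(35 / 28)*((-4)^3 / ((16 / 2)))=-10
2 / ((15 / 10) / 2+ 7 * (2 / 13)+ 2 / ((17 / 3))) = 1768 / 1927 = 0.92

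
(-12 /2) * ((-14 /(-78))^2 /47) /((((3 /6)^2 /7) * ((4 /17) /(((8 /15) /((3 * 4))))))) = -23324 /1072305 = -0.02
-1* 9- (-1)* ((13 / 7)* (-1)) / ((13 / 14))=-11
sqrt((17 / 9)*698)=36.31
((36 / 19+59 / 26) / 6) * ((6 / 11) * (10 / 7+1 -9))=-4301 / 1729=-2.49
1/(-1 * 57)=-1/57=-0.02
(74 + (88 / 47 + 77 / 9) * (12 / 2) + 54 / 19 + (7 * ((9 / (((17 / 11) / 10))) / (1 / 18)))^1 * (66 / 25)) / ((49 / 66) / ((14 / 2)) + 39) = 97743828644 / 195910805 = 498.92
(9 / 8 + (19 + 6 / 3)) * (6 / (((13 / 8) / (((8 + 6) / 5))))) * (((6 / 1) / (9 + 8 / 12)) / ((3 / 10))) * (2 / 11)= 356832 / 4147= 86.05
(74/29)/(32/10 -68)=-185/4698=-0.04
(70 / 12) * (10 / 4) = 14.58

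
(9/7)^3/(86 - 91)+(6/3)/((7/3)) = 741/1715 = 0.43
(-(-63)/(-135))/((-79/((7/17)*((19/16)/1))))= 0.00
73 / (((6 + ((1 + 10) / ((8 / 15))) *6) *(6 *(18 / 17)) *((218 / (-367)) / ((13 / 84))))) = -5920811 / 256606056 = -0.02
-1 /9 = -0.11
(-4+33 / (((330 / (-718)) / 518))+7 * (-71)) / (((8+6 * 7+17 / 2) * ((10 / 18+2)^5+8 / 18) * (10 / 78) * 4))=-3709595961 / 323129350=-11.48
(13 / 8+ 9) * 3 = 255 / 8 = 31.88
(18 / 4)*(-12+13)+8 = 25 / 2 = 12.50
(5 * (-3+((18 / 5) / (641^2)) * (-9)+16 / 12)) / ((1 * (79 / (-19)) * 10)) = 0.20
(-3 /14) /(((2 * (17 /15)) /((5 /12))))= -0.04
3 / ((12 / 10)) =5 / 2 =2.50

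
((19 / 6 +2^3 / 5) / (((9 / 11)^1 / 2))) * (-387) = -67639 / 15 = -4509.27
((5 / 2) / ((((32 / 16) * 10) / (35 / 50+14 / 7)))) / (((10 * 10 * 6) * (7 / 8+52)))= 1 / 94000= 0.00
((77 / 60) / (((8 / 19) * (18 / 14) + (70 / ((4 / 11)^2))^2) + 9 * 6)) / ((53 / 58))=0.00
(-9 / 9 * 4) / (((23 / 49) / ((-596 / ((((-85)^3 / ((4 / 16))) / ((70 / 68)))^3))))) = -2504243 / 6700155728142251500000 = -0.00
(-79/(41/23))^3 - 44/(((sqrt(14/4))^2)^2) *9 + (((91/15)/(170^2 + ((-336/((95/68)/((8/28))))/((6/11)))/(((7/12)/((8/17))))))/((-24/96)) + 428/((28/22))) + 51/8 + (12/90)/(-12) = -504826045017773832229/5820760242014760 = -86728.54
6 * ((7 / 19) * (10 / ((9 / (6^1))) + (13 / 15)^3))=345758 / 21375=16.18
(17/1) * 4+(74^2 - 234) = 5310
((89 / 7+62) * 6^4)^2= 459423684864 / 49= 9375993568.65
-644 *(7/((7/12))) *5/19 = -38640/19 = -2033.68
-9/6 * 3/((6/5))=-15/4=-3.75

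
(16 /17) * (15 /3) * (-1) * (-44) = 3520 /17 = 207.06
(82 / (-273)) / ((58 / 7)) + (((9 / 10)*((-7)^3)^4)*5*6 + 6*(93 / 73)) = 30855011270384506 / 82563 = 373714754434.61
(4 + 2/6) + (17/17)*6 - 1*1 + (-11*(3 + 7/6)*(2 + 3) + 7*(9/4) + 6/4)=-2431/12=-202.58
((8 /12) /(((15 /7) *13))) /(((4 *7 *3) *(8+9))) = 1 /59670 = 0.00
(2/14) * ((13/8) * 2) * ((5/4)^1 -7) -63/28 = -551/112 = -4.92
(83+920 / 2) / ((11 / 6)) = 3258 / 11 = 296.18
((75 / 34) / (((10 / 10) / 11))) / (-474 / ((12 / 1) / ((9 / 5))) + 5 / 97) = -400125 / 1171589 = -0.34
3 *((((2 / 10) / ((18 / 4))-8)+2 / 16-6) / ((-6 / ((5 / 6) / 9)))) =4979 / 7776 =0.64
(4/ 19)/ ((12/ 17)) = 17/ 57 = 0.30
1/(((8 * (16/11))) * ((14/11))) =121/1792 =0.07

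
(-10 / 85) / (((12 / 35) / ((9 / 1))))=-105 / 34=-3.09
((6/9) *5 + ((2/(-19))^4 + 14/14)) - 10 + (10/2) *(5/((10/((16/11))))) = -8730979/4300593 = -2.03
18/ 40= 9/ 20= 0.45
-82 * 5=-410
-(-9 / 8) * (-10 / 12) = -15 / 16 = -0.94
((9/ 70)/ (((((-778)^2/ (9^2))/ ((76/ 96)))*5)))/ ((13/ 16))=4617/ 1377021100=0.00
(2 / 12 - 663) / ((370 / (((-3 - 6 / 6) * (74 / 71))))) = 7954 / 1065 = 7.47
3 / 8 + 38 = 307 / 8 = 38.38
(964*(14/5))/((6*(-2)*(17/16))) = -53984/255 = -211.70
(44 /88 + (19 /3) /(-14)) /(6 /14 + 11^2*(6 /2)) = 1 /7632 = 0.00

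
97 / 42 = 2.31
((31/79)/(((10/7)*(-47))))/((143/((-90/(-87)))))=-651/15397811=-0.00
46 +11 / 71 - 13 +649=48433 / 71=682.15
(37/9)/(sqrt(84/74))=37 * sqrt(1554)/378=3.86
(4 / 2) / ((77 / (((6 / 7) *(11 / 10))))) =6 / 245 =0.02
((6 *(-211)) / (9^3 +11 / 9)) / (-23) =5697 / 75578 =0.08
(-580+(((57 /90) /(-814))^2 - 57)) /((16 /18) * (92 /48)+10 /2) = -95.02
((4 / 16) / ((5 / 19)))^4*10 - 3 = 82321 / 16000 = 5.15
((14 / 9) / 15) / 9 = 14 / 1215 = 0.01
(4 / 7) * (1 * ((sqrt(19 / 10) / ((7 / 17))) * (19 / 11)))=3.30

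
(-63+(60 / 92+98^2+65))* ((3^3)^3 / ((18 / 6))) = 1449672633 / 23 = 63029244.91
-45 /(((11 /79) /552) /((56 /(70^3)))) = -392472 /13475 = -29.13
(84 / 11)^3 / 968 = 74088 / 161051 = 0.46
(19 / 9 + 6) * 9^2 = 657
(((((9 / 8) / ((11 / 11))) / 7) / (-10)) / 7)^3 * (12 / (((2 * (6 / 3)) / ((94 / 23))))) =-102789 / 692717312000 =-0.00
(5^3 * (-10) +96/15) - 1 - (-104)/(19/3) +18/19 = -116587/95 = -1227.23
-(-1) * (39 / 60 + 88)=88.65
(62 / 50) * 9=11.16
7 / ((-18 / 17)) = -6.61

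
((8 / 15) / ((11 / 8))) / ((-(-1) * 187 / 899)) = 57536 / 30855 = 1.86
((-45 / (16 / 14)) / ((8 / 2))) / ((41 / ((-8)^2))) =-630 / 41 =-15.37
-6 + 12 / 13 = -66 / 13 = -5.08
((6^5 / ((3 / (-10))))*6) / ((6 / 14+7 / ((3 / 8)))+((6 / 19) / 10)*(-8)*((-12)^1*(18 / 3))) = -310262400 / 74383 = -4171.15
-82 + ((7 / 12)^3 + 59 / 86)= -6027203 / 74304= -81.12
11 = 11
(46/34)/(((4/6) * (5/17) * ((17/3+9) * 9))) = 23/440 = 0.05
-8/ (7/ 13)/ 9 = -104/ 63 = -1.65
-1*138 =-138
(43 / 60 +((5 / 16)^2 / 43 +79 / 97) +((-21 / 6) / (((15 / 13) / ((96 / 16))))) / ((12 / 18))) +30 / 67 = -5434010815 / 214622976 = -25.32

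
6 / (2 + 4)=1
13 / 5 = 2.60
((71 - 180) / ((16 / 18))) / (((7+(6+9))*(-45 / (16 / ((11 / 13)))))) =1417 / 605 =2.34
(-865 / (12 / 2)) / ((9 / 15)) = -4325 / 18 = -240.28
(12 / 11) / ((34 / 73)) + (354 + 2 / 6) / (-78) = -96289 / 43758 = -2.20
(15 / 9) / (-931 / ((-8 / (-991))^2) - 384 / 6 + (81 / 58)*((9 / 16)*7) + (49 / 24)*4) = -9280 / 79545895019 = -0.00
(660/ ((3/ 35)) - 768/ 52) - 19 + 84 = 100753/ 13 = 7750.23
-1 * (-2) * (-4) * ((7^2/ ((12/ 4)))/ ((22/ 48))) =-3136/ 11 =-285.09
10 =10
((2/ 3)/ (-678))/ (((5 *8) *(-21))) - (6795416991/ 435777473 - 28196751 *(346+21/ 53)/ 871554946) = -86559919020314111/ 19730626920625320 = -4.39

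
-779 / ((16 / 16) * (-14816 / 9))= 7011 / 14816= 0.47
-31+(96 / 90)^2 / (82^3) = -480723943 / 15507225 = -31.00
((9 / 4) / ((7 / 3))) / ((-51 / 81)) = -1.53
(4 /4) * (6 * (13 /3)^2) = 338 /3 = 112.67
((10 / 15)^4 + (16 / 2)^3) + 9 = 42217 / 81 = 521.20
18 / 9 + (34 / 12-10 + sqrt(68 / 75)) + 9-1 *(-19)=2 *sqrt(51) / 15 + 137 / 6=23.79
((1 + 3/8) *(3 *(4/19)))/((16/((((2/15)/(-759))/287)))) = -1/30100560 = -0.00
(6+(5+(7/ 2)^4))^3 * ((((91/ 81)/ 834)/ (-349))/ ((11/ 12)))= -57679419889/ 3278567424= -17.59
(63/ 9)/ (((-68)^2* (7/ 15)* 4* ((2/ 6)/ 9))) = 405/ 18496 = 0.02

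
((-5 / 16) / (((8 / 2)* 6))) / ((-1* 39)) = 5 / 14976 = 0.00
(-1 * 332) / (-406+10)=83 / 99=0.84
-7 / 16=-0.44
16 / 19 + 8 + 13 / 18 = 3271 / 342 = 9.56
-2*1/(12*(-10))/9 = 0.00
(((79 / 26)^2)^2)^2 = 1517108809906561 / 208827064576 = 7264.91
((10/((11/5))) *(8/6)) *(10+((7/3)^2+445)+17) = 2893.60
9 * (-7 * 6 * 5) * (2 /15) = -252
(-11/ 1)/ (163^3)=-11/ 4330747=-0.00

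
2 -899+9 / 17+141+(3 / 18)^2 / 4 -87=-2062351 / 2448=-842.46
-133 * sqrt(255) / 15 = -141.59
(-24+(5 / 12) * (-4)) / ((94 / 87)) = -2233 / 94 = -23.76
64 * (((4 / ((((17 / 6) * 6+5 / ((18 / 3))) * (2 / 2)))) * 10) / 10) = 1536 / 107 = 14.36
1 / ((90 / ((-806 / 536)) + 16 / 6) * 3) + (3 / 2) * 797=82651685 / 69136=1195.49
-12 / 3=-4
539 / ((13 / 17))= 9163 / 13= 704.85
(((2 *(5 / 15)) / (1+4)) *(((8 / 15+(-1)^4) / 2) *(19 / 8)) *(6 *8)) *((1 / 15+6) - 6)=874 / 1125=0.78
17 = 17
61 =61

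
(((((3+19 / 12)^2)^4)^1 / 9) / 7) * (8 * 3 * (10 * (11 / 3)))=4605366583984375 / 1693052928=2720155.12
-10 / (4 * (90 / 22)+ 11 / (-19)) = -2090 / 3299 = -0.63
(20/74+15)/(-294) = -565/10878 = -0.05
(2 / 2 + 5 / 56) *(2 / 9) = 61 / 252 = 0.24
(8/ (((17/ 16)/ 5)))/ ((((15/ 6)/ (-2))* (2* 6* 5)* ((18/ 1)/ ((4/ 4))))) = -64/ 2295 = -0.03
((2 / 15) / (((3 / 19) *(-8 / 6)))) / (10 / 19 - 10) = 361 / 5400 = 0.07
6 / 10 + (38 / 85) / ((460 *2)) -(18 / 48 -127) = 127.23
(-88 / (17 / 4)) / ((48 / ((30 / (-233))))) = 220 / 3961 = 0.06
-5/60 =-1/12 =-0.08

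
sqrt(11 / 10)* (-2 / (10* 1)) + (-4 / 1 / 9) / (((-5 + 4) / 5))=20 / 9-sqrt(110) / 50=2.01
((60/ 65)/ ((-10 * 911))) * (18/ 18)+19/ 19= 1.00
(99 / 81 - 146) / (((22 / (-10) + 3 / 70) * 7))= 13030 / 1359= 9.59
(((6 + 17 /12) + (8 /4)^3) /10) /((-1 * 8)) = -37 /192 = -0.19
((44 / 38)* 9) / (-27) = -22 / 57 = -0.39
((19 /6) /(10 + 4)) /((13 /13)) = 19 /84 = 0.23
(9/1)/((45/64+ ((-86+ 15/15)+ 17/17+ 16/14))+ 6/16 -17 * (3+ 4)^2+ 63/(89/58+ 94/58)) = -81984/8151139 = -0.01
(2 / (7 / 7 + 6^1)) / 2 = 1 / 7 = 0.14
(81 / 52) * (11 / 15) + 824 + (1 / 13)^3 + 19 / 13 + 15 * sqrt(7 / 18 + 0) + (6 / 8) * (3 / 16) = 836.10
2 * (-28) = -56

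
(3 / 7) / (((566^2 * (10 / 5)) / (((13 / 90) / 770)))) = 13 / 103603130400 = 0.00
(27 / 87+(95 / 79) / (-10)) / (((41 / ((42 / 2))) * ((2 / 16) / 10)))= 731640 / 93931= 7.79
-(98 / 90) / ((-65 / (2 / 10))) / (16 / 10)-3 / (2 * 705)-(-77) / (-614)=-42353659 / 337638600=-0.13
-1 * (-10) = 10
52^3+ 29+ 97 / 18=2531563 / 18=140642.39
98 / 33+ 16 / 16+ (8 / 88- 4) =2 / 33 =0.06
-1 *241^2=-58081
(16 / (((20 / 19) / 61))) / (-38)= -122 / 5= -24.40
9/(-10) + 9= 81/10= 8.10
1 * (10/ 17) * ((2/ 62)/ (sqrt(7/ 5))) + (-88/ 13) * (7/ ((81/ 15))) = -3080/ 351 + 10 * sqrt(35)/ 3689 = -8.76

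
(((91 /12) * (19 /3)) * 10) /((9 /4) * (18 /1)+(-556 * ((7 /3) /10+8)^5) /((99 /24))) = -3438703125 /36511365288653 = -0.00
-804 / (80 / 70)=-1407 / 2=-703.50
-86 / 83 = -1.04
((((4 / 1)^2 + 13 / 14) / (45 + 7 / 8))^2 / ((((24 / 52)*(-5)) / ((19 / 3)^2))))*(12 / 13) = -72096032 / 32998805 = -2.18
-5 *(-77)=385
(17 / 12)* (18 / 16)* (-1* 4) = -51 / 8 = -6.38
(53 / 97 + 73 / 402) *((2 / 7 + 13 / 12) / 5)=652901 / 3275496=0.20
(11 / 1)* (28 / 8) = 77 / 2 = 38.50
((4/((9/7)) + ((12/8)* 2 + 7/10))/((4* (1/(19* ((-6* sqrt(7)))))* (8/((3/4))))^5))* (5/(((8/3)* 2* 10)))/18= -162657218844981* sqrt(7)/687194767360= -626.24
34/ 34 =1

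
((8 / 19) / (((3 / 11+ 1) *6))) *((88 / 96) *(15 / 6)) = 605 / 4788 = 0.13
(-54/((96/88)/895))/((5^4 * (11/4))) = -3222/125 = -25.78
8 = 8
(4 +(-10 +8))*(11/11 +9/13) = 44/13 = 3.38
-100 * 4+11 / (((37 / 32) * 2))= -14624 / 37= -395.24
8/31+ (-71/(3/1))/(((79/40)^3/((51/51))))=-129031064/45852627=-2.81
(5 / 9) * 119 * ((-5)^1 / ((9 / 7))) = -20825 / 81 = -257.10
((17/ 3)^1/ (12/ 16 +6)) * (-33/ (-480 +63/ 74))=55352/ 957339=0.06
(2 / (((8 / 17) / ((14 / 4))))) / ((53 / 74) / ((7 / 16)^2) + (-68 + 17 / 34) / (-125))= 3.47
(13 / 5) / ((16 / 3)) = 39 / 80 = 0.49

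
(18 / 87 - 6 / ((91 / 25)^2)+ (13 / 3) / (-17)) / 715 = -6134201 / 8757033285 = -0.00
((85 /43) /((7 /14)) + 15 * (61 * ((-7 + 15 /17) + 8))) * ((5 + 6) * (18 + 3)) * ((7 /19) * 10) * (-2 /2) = -20405408100 /13889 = -1469177.63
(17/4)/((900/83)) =1411/3600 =0.39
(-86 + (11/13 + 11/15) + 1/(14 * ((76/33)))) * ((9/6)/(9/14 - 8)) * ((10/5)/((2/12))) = 52527399/254410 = 206.47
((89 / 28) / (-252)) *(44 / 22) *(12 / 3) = -0.10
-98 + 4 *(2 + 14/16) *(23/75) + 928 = 125029/150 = 833.53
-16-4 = -20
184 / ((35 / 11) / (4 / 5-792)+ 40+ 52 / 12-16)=24020832 / 3698335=6.50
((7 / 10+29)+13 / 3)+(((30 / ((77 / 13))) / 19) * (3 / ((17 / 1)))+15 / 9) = 8890647 / 248710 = 35.75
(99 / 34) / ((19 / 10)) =495 / 323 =1.53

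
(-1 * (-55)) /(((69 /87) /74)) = 118030 /23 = 5131.74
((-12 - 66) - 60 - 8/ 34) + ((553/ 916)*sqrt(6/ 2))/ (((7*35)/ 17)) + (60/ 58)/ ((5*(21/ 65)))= -474840/ 3451 + 1343*sqrt(3)/ 32060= -137.52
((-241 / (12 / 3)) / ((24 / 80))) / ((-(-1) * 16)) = -1205 / 96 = -12.55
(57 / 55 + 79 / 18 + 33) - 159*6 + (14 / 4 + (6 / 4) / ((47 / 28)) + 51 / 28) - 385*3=-1344765197 / 651420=-2064.36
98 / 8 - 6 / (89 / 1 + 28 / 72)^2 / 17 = 2156530097 / 176043908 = 12.25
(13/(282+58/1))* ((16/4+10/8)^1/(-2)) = -273/2720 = -0.10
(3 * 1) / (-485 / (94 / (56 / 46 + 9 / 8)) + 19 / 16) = -1081 / 3927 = -0.28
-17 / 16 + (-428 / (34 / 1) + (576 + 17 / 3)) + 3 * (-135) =163.02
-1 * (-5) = 5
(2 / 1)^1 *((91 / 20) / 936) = 7 / 720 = 0.01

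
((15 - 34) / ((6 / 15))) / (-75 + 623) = -95 / 1096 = -0.09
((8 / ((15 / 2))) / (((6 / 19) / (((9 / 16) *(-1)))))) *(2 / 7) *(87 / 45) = -551 / 525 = -1.05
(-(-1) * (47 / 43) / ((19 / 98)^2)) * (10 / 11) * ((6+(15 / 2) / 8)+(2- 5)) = 35546805 / 341506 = 104.09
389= 389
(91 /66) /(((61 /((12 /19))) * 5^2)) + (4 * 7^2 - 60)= 43346782 /318725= 136.00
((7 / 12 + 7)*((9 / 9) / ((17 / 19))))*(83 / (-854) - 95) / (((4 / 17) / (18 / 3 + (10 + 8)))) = -20059611 / 244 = -82211.52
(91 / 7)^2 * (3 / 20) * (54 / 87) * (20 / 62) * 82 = 374166 / 899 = 416.20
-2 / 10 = -1 / 5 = -0.20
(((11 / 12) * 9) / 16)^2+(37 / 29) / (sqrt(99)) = 37 * sqrt(11) / 957+1089 / 4096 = 0.39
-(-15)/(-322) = -15/322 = -0.05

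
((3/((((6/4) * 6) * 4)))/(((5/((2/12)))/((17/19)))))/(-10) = -0.00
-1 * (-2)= 2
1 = 1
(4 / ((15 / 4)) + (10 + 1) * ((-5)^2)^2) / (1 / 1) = 103141 / 15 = 6876.07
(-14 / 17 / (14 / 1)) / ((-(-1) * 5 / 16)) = -16 / 85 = -0.19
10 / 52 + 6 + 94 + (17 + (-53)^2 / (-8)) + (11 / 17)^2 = -7018497 / 30056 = -233.51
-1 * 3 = -3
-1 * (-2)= 2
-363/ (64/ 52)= -4719/ 16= -294.94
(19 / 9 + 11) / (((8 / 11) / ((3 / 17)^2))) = 649 / 1156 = 0.56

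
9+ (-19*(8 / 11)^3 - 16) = -19045 / 1331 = -14.31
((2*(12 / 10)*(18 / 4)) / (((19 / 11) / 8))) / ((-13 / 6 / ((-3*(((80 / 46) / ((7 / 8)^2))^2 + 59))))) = 6970432224096 / 1568609315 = 4443.70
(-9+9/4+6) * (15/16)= -45/64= -0.70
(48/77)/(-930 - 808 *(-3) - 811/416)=19968/47793361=0.00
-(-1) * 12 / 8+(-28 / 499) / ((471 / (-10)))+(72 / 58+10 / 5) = 64649215 / 13631682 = 4.74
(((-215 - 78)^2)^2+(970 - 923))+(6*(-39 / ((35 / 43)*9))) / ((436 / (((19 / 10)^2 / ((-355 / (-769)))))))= 1996288822788336569 / 270865000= 7370050847.43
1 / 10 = 0.10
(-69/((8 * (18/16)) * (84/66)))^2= 64009/1764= 36.29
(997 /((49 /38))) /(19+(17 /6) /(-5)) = 1136580 /27097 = 41.94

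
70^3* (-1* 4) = -1372000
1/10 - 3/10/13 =1/13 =0.08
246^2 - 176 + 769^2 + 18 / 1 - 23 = 651696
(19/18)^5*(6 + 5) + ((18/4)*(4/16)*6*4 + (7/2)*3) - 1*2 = 94316753/1889568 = 49.91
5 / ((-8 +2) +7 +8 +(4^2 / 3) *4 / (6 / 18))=5 / 73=0.07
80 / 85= 16 / 17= 0.94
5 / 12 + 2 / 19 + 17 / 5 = 4471 / 1140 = 3.92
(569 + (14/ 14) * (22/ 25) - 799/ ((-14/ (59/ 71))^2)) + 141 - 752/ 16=16328900517/ 24700900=661.07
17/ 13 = 1.31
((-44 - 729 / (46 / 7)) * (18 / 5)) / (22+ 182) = -21381 / 7820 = -2.73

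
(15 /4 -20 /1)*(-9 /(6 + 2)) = 585 /32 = 18.28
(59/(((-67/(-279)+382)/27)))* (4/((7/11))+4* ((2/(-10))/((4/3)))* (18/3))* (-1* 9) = -376002162/3732575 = -100.74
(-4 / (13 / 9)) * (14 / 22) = -252 / 143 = -1.76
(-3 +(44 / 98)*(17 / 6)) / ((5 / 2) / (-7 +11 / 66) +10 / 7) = -10414 / 6405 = -1.63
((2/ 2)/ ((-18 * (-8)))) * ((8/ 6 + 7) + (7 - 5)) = 31/ 432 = 0.07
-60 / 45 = -4 / 3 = -1.33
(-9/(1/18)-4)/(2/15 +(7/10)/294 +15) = -23240/2119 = -10.97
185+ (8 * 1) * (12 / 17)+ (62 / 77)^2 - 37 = 15551896 / 100793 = 154.30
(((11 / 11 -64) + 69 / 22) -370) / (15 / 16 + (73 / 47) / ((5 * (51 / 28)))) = -906737160 / 2337269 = -387.95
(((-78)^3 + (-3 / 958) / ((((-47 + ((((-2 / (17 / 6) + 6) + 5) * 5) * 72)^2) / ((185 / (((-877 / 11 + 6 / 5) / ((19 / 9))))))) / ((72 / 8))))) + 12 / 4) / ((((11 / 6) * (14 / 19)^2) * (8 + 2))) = -767264597473021697544723 / 16093644414212993320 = -47675.01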